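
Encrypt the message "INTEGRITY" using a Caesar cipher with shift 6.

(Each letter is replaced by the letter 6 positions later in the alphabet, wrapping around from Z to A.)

Step 1: For each letter, shift forward by 6 positions (mod 26).
  I (position 8) -> position (8+6) mod 26 = 14 -> O
  N (position 13) -> position (13+6) mod 26 = 19 -> T
  T (position 19) -> position (19+6) mod 26 = 25 -> Z
  E (position 4) -> position (4+6) mod 26 = 10 -> K
  G (position 6) -> position (6+6) mod 26 = 12 -> M
  R (position 17) -> position (17+6) mod 26 = 23 -> X
  I (position 8) -> position (8+6) mod 26 = 14 -> O
  T (position 19) -> position (19+6) mod 26 = 25 -> Z
  Y (position 24) -> position (24+6) mod 26 = 4 -> E
Result: OTZKMXOZE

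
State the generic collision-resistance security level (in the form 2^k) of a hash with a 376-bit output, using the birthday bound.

Step 1: The birthday paradox gives collision probability ~50% after sqrt(2^n) = 2^(n/2) hashes.
Step 2: For 376-bit output: 2^(376/2) = 2^188.
Step 3: Approximately 2^188 hash computations needed.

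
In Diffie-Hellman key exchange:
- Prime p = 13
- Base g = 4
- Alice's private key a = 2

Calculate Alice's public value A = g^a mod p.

Step 1: A = g^a mod p = 4^2 mod 13.
  4^1 mod 13 = 4
  4^2 mod 13 = (4 * 4) mod 13 = 3
Result: A = 3.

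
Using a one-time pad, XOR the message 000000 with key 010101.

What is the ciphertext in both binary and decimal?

Step 1: Write out the XOR operation bit by bit:
  Message: 000000
  Key:     010101
  XOR:     010101
Step 2: Convert to decimal: 010101 = 21.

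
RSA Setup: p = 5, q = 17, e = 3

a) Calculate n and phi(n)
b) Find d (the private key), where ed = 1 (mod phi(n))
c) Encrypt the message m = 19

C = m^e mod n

Step 1: n = 5 * 17 = 85.
Step 2: phi(n) = (5-1)(17-1) = 4 * 16 = 64.
Step 3: Find d = 3^(-1) mod 64 = 43.
  Verify: 3 * 43 = 129 = 1 (mod 64).
Step 4: C = 19^3 mod 85 = 59.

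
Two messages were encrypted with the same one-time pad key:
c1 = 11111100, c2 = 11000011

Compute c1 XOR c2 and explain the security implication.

Step 1: c1 XOR c2 = (m1 XOR k) XOR (m2 XOR k).
Step 2: By XOR associativity/commutativity: = m1 XOR m2 XOR k XOR k = m1 XOR m2.
Step 3: 11111100 XOR 11000011 = 00111111 = 63.
Step 4: The key cancels out! An attacker learns m1 XOR m2 = 63, revealing the relationship between plaintexts.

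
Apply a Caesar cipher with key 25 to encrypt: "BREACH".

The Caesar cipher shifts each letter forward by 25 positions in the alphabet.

Step 1: For each letter, shift forward by 25 positions (mod 26).
  B (position 1) -> position (1+25) mod 26 = 0 -> A
  R (position 17) -> position (17+25) mod 26 = 16 -> Q
  E (position 4) -> position (4+25) mod 26 = 3 -> D
  A (position 0) -> position (0+25) mod 26 = 25 -> Z
  C (position 2) -> position (2+25) mod 26 = 1 -> B
  H (position 7) -> position (7+25) mod 26 = 6 -> G
Result: AQDZBG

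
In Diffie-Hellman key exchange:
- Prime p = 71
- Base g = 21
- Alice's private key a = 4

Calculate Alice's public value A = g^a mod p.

Step 1: A = g^a mod p = 21^4 mod 71.
  21^1 mod 71 = 21
  21^2 mod 71 = (21 * 21) mod 71 = 15
  21^3 mod 71 = (15 * 21) mod 71 = 31
  21^4 mod 71 = (31 * 21) mod 71 = 12
Result: A = 12.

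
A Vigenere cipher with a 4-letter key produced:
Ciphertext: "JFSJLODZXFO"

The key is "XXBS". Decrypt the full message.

Step 1: Key 'XXBS' has length 4. Extended key: XXBSXXBSXXB
Step 2: Decrypt each position:
  J(9) - X(23) = 12 = M
  F(5) - X(23) = 8 = I
  S(18) - B(1) = 17 = R
  J(9) - S(18) = 17 = R
  L(11) - X(23) = 14 = O
  O(14) - X(23) = 17 = R
  D(3) - B(1) = 2 = C
  Z(25) - S(18) = 7 = H
  X(23) - X(23) = 0 = A
  F(5) - X(23) = 8 = I
  O(14) - B(1) = 13 = N
Plaintext: MIRRORCHAIN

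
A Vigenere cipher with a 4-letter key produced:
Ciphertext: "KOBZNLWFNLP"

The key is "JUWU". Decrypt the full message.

Step 1: Key 'JUWU' has length 4. Extended key: JUWUJUWUJUW
Step 2: Decrypt each position:
  K(10) - J(9) = 1 = B
  O(14) - U(20) = 20 = U
  B(1) - W(22) = 5 = F
  Z(25) - U(20) = 5 = F
  N(13) - J(9) = 4 = E
  L(11) - U(20) = 17 = R
  W(22) - W(22) = 0 = A
  F(5) - U(20) = 11 = L
  N(13) - J(9) = 4 = E
  L(11) - U(20) = 17 = R
  P(15) - W(22) = 19 = T
Plaintext: BUFFERALERT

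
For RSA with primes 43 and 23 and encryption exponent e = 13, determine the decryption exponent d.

Step 1: n = 43 * 23 = 989.
Step 2: phi(n) = 42 * 22 = 924.
Step 3: Find d such that 13 * d = 1 (mod 924).
Step 4: d = 13^(-1) mod 924 = 853.
Verification: 13 * 853 = 11089 = 12 * 924 + 1.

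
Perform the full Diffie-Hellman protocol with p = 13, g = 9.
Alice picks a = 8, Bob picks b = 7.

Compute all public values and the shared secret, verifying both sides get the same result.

Step 1: A = g^a mod p = 9^8 mod 13 = 3.
Step 2: B = g^b mod p = 9^7 mod 13 = 9.
Step 3: Alice computes s = B^a mod p = 9^8 mod 13 = 3.
Step 4: Bob computes s = A^b mod p = 3^7 mod 13 = 3.
Both sides agree: shared secret = 3.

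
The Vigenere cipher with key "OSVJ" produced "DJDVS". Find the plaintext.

Step 1: Extend key: OSVJO
Step 2: Decrypt each letter (c - k) mod 26:
  D(3) - O(14) = (3-14) mod 26 = 15 = P
  J(9) - S(18) = (9-18) mod 26 = 17 = R
  D(3) - V(21) = (3-21) mod 26 = 8 = I
  V(21) - J(9) = (21-9) mod 26 = 12 = M
  S(18) - O(14) = (18-14) mod 26 = 4 = E
Plaintext: PRIME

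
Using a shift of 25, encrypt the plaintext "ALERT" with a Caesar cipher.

Step 1: For each letter, shift forward by 25 positions (mod 26).
  A (position 0) -> position (0+25) mod 26 = 25 -> Z
  L (position 11) -> position (11+25) mod 26 = 10 -> K
  E (position 4) -> position (4+25) mod 26 = 3 -> D
  R (position 17) -> position (17+25) mod 26 = 16 -> Q
  T (position 19) -> position (19+25) mod 26 = 18 -> S
Result: ZKDQS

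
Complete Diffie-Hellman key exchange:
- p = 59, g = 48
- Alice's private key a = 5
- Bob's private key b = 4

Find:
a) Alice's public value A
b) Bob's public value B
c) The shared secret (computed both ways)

Step 1: A = g^a mod p = 48^5 mod 59 = 19.
Step 2: B = g^b mod p = 48^4 mod 59 = 9.
Step 3: Alice computes s = B^a mod p = 9^5 mod 59 = 49.
Step 4: Bob computes s = A^b mod p = 19^4 mod 59 = 49.
Both sides agree: shared secret = 49.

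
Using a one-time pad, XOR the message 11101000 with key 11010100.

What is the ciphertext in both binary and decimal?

Step 1: Write out the XOR operation bit by bit:
  Message: 11101000
  Key:     11010100
  XOR:     00111100
Step 2: Convert to decimal: 00111100 = 60.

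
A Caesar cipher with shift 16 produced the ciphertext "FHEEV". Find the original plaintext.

Step 1: Reverse the shift by subtracting 16 from each letter position.
  F (position 5) -> position (5-16) mod 26 = 15 -> P
  H (position 7) -> position (7-16) mod 26 = 17 -> R
  E (position 4) -> position (4-16) mod 26 = 14 -> O
  E (position 4) -> position (4-16) mod 26 = 14 -> O
  V (position 21) -> position (21-16) mod 26 = 5 -> F
Decrypted message: PROOF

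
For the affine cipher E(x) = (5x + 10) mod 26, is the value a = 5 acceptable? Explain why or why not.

Step 1: Compute gcd(5, 26).
Step 2: gcd(5, 26) = 1.
Since gcd = 1, 5 is coprime with 26, so it is a valid key.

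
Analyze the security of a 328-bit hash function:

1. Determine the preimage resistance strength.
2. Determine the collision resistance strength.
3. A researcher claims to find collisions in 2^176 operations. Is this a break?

Step 1: Preimage resistance requires brute-force of 2^328 operations.
Step 2: Collision resistance (birthday bound) = 2^(328/2) = 2^164.
Step 3: The claimed attack costs 2^176 operations.
Step 4: Since 2^176 >= 2^164, the claimed attack is no faster than the generic birthday attack, so this does not break collision resistance.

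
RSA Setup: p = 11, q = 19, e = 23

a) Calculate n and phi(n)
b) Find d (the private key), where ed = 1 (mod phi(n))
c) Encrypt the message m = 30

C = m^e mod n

Step 1: n = 11 * 19 = 209.
Step 2: phi(n) = (11-1)(19-1) = 10 * 18 = 180.
Step 3: Find d = 23^(-1) mod 180 = 47.
  Verify: 23 * 47 = 1081 = 1 (mod 180).
Step 4: C = 30^23 mod 209 = 83.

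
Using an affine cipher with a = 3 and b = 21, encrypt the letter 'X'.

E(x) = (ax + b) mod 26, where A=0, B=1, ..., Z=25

Step 1: Convert 'X' to number: x = 23.
Step 2: E(23) = (3 * 23 + 21) mod 26 = 90 mod 26 = 12.
Step 3: Convert 12 back to letter: M.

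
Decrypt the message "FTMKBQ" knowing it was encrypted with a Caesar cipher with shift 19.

Step 1: Reverse the shift by subtracting 19 from each letter position.
  F (position 5) -> position (5-19) mod 26 = 12 -> M
  T (position 19) -> position (19-19) mod 26 = 0 -> A
  M (position 12) -> position (12-19) mod 26 = 19 -> T
  K (position 10) -> position (10-19) mod 26 = 17 -> R
  B (position 1) -> position (1-19) mod 26 = 8 -> I
  Q (position 16) -> position (16-19) mod 26 = 23 -> X
Decrypted message: MATRIX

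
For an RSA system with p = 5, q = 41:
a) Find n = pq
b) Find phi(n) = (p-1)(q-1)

Step 1: n = p * q = 5 * 41 = 205.
Step 2: phi(n) = (p-1)(q-1) = 4 * 40 = 160.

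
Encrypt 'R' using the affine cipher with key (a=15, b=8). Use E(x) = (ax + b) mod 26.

Step 1: Convert 'R' to number: x = 17.
Step 2: E(17) = (15 * 17 + 8) mod 26 = 263 mod 26 = 3.
Step 3: Convert 3 back to letter: D.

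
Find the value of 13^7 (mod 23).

Step 1: Compute 13^7 mod 23 step by step, reducing modulo 23 at each step.
  13^1 mod 23 = 13
  13^2 mod 23 = (13 * 13) mod 23 = 8
  13^3 mod 23 = (8 * 13) mod 23 = 12
  13^4 mod 23 = (12 * 13) mod 23 = 18
  13^5 mod 23 = (18 * 13) mod 23 = 4
  13^6 mod 23 = (4 * 13) mod 23 = 6
  13^7 mod 23 = (6 * 13) mod 23 = 9
Step 2: Result = 9.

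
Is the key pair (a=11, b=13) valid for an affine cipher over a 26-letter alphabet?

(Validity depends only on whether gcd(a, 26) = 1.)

Step 1: Compute gcd(11, 26).
Step 2: gcd(11, 26) = 1.
Since gcd = 1, 11 is coprime with 26, so it is a valid key.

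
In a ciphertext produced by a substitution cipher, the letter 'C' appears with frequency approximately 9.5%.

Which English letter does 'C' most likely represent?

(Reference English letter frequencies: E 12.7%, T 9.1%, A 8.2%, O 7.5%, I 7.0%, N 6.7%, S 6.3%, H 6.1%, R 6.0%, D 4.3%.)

Step 1: The observed frequency is 9.5%.
Step 2: Compare with English frequencies:
  E: 12.7% (difference: 3.2%)
  T: 9.1% (difference: 0.4%) <-- closest
  A: 8.2% (difference: 1.3%)
  O: 7.5% (difference: 2.0%)
  I: 7.0% (difference: 2.5%)
  N: 6.7% (difference: 2.8%)
  S: 6.3% (difference: 3.2%)
  H: 6.1% (difference: 3.4%)
  R: 6.0% (difference: 3.5%)
  D: 4.3% (difference: 5.2%)
Step 3: 'C' most likely represents 'T' (frequency 9.1%).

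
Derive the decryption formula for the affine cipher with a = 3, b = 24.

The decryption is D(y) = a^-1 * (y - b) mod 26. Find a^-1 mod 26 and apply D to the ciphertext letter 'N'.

Step 1: Find a^-1, the modular inverse of 3 mod 26.
Step 2: We need 3 * a^-1 = 1 (mod 26).
Step 3: 3 * 9 = 27 = 1 * 26 + 1, so a^-1 = 9.
Step 4: D(y) = 9(y - 24) mod 26.
Step 5: Apply to 'N' (y = 13): D(13) = 9 * (13 - 24) mod 26 = 9 * -11 mod 26 = 5 -> 'F'.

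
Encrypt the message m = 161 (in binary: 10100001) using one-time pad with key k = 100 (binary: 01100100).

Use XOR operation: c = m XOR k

Step 1: Write out the XOR operation bit by bit:
  Message: 10100001
  Key:     01100100
  XOR:     11000101
Step 2: Convert to decimal: 11000101 = 197.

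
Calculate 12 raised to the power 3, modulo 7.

Step 1: Compute 12^3 mod 7 step by step, reducing modulo 7 at each step.
  12^1 mod 7 = 5
  12^2 mod 7 = (5 * 12) mod 7 = 4
  12^3 mod 7 = (4 * 12) mod 7 = 6
Step 2: Result = 6.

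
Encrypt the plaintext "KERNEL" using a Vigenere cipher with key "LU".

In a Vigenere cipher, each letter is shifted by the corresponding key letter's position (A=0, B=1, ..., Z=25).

Step 1: Repeat key to match plaintext length:
  Plaintext: KERNEL
  Key:       LULULU
Step 2: Encrypt each letter:
  K(10) + L(11) = (10+11) mod 26 = 21 = V
  E(4) + U(20) = (4+20) mod 26 = 24 = Y
  R(17) + L(11) = (17+11) mod 26 = 2 = C
  N(13) + U(20) = (13+20) mod 26 = 7 = H
  E(4) + L(11) = (4+11) mod 26 = 15 = P
  L(11) + U(20) = (11+20) mod 26 = 5 = F
Ciphertext: VYCHPF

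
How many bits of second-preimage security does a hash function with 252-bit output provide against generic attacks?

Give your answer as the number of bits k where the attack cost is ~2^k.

Step 1: The hash has a 252-bit output.
Step 2: Second-preimage resistance means: given a specific input x, it should be infeasible to find a different y with h(y) = h(x).
With a 252-bit output, a generic search for a second preimage costs about 2^252 evaluations (each trial matches the fixed target with probability 2^-252).
Step 3: Security level = 252 bits.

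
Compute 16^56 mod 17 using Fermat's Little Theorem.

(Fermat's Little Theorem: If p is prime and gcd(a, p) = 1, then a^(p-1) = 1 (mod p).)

Step 1: Since 17 is prime, by Fermat's Little Theorem: 16^16 = 1 (mod 17).
Step 2: Reduce exponent: 56 mod 16 = 8.
Step 3: So 16^56 = 16^8 (mod 17).
Step 4: 16^8 mod 17 = 1.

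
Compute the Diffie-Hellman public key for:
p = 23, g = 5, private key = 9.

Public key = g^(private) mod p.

Step 1: A = g^a mod p = 5^9 mod 23.
  5^1 mod 23 = 5
  5^2 mod 23 = (5 * 5) mod 23 = 2
  5^3 mod 23 = (2 * 5) mod 23 = 10
  5^4 mod 23 = (10 * 5) mod 23 = 4
  5^5 mod 23 = (4 * 5) mod 23 = 20
  5^6 mod 23 = (20 * 5) mod 23 = 8
  5^7 mod 23 = (8 * 5) mod 23 = 17
  5^8 mod 23 = (17 * 5) mod 23 = 16
  5^9 mod 23 = (16 * 5) mod 23 = 11
Result: A = 11.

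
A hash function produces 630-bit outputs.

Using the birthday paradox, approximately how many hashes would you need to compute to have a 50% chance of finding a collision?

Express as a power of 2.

Step 1: The birthday paradox gives collision probability ~50% after sqrt(2^n) = 2^(n/2) hashes.
Step 2: For 630-bit output: 2^(630/2) = 2^315.
Step 3: Approximately 2^315 hash computations needed.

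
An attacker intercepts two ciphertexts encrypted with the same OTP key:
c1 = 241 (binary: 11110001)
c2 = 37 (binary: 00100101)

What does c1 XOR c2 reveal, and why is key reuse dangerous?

Step 1: c1 XOR c2 = (m1 XOR k) XOR (m2 XOR k).
Step 2: By XOR associativity/commutativity: = m1 XOR m2 XOR k XOR k = m1 XOR m2.
Step 3: 11110001 XOR 00100101 = 11010100 = 212.
Step 4: The key cancels out! An attacker learns m1 XOR m2 = 212, revealing the relationship between plaintexts.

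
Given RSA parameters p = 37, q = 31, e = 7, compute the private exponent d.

Step 1: n = 37 * 31 = 1147.
Step 2: phi(n) = 36 * 30 = 1080.
Step 3: Find d such that 7 * d = 1 (mod 1080).
Step 4: d = 7^(-1) mod 1080 = 463.
Verification: 7 * 463 = 3241 = 3 * 1080 + 1.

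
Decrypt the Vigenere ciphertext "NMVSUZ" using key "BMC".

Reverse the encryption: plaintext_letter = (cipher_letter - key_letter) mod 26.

Step 1: Extend key: BMCBMC
Step 2: Decrypt each letter (c - k) mod 26:
  N(13) - B(1) = (13-1) mod 26 = 12 = M
  M(12) - M(12) = (12-12) mod 26 = 0 = A
  V(21) - C(2) = (21-2) mod 26 = 19 = T
  S(18) - B(1) = (18-1) mod 26 = 17 = R
  U(20) - M(12) = (20-12) mod 26 = 8 = I
  Z(25) - C(2) = (25-2) mod 26 = 23 = X
Plaintext: MATRIX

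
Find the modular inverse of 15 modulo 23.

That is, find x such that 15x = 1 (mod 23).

Step 1: We need x such that 15 * x = 1 (mod 23).
Step 2: Using the extended Euclidean algorithm or trial:
  15 * 20 = 300 = 13 * 23 + 1.
Step 3: Since 300 mod 23 = 1, the inverse is x = 20.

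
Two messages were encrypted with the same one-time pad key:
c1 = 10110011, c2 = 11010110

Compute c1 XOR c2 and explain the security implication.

Step 1: c1 XOR c2 = (m1 XOR k) XOR (m2 XOR k).
Step 2: By XOR associativity/commutativity: = m1 XOR m2 XOR k XOR k = m1 XOR m2.
Step 3: 10110011 XOR 11010110 = 01100101 = 101.
Step 4: The key cancels out! An attacker learns m1 XOR m2 = 101, revealing the relationship between plaintexts.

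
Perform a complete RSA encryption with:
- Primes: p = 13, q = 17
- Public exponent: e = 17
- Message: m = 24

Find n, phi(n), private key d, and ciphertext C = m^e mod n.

Step 1: n = 13 * 17 = 221.
Step 2: phi(n) = (13-1)(17-1) = 12 * 16 = 192.
Step 3: Find d = 17^(-1) mod 192 = 113.
  Verify: 17 * 113 = 1921 = 1 (mod 192).
Step 4: C = 24^17 mod 221 = 7.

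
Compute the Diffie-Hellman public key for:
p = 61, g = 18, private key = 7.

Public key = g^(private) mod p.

Step 1: A = g^a mod p = 18^7 mod 61.
  18^1 mod 61 = 18
  18^2 mod 61 = (18 * 18) mod 61 = 19
  18^3 mod 61 = (19 * 18) mod 61 = 37
  18^4 mod 61 = (37 * 18) mod 61 = 56
  18^5 mod 61 = (56 * 18) mod 61 = 32
  18^6 mod 61 = (32 * 18) mod 61 = 27
  18^7 mod 61 = (27 * 18) mod 61 = 59
Result: A = 59.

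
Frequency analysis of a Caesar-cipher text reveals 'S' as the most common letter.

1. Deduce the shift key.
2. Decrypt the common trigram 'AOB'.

Step 1: In English, 'E' is the most frequent letter (12.7%).
Step 2: The most frequent ciphertext letter is 'S' (position 18).
Step 3: Shift = (18 - 4) mod 26 = 14.
Step 4: Decrypt 'AOB' by shifting back 14:
  A -> M
  O -> A
  B -> N
Step 5: 'AOB' decrypts to 'MAN'.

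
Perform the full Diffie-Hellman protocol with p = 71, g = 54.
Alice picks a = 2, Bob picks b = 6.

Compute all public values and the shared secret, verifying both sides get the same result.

Step 1: A = g^a mod p = 54^2 mod 71 = 5.
Step 2: B = g^b mod p = 54^6 mod 71 = 54.
Step 3: Alice computes s = B^a mod p = 54^2 mod 71 = 5.
Step 4: Bob computes s = A^b mod p = 5^6 mod 71 = 5.
Both sides agree: shared secret = 5.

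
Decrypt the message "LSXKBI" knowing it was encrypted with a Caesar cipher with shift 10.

Step 1: Reverse the shift by subtracting 10 from each letter position.
  L (position 11) -> position (11-10) mod 26 = 1 -> B
  S (position 18) -> position (18-10) mod 26 = 8 -> I
  X (position 23) -> position (23-10) mod 26 = 13 -> N
  K (position 10) -> position (10-10) mod 26 = 0 -> A
  B (position 1) -> position (1-10) mod 26 = 17 -> R
  I (position 8) -> position (8-10) mod 26 = 24 -> Y
Decrypted message: BINARY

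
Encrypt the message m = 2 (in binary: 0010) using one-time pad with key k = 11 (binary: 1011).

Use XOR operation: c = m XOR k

Step 1: Write out the XOR operation bit by bit:
  Message: 0010
  Key:     1011
  XOR:     1001
Step 2: Convert to decimal: 1001 = 9.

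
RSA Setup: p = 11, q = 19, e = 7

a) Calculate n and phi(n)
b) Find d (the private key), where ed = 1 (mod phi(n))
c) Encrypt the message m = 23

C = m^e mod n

Step 1: n = 11 * 19 = 209.
Step 2: phi(n) = (11-1)(19-1) = 10 * 18 = 180.
Step 3: Find d = 7^(-1) mod 180 = 103.
  Verify: 7 * 103 = 721 = 1 (mod 180).
Step 4: C = 23^7 mod 209 = 177.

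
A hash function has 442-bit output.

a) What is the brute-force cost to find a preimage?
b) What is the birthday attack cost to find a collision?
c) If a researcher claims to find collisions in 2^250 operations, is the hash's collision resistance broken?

Step 1: Preimage resistance requires brute-force of 2^442 operations.
Step 2: Collision resistance (birthday bound) = 2^(442/2) = 2^221.
Step 3: The claimed attack costs 2^250 operations.
Step 4: Since 2^250 >= 2^221, the claimed attack is no faster than the generic birthday attack, so this does not break collision resistance.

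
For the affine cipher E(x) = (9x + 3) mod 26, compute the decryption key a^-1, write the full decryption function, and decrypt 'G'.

Step 1: Find a^-1, the modular inverse of 9 mod 26.
Step 2: We need 9 * a^-1 = 1 (mod 26).
Step 3: 9 * 3 = 27 = 1 * 26 + 1, so a^-1 = 3.
Step 4: D(y) = 3(y - 3) mod 26.
Step 5: Apply to 'G' (y = 6): D(6) = 3 * (6 - 3) mod 26 = 3 * 3 mod 26 = 9 -> 'J'.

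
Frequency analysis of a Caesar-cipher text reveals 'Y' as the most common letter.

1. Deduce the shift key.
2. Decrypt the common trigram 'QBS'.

Step 1: In English, 'E' is the most frequent letter (12.7%).
Step 2: The most frequent ciphertext letter is 'Y' (position 24).
Step 3: Shift = (24 - 4) mod 26 = 20.
Step 4: Decrypt 'QBS' by shifting back 20:
  Q -> W
  B -> H
  S -> Y
Step 5: 'QBS' decrypts to 'WHY'.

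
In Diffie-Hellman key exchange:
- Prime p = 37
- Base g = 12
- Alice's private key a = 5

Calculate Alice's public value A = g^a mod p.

Step 1: A = g^a mod p = 12^5 mod 37.
  12^1 mod 37 = 12
  12^2 mod 37 = (12 * 12) mod 37 = 33
  12^3 mod 37 = (33 * 12) mod 37 = 26
  12^4 mod 37 = (26 * 12) mod 37 = 16
  12^5 mod 37 = (16 * 12) mod 37 = 7
Result: A = 7.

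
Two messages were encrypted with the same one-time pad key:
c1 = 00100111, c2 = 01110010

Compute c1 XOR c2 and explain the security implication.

Step 1: c1 XOR c2 = (m1 XOR k) XOR (m2 XOR k).
Step 2: By XOR associativity/commutativity: = m1 XOR m2 XOR k XOR k = m1 XOR m2.
Step 3: 00100111 XOR 01110010 = 01010101 = 85.
Step 4: The key cancels out! An attacker learns m1 XOR m2 = 85, revealing the relationship between plaintexts.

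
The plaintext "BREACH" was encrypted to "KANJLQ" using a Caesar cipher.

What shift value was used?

Step 1: Compare first letters: B (position 1) -> K (position 10).
Step 2: Shift = (10 - 1) mod 26 = 9.
The shift value is 9.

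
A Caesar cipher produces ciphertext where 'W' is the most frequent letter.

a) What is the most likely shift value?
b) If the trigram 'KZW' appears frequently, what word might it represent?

Step 1: In English, 'E' is the most frequent letter (12.7%).
Step 2: The most frequent ciphertext letter is 'W' (position 22).
Step 3: Shift = (22 - 4) mod 26 = 18.
Step 4: Decrypt 'KZW' by shifting back 18:
  K -> S
  Z -> H
  W -> E
Step 5: 'KZW' decrypts to 'SHE'.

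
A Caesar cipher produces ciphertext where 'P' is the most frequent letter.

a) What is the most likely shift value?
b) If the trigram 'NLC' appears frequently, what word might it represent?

Step 1: In English, 'E' is the most frequent letter (12.7%).
Step 2: The most frequent ciphertext letter is 'P' (position 15).
Step 3: Shift = (15 - 4) mod 26 = 11.
Step 4: Decrypt 'NLC' by shifting back 11:
  N -> C
  L -> A
  C -> R
Step 5: 'NLC' decrypts to 'CAR'.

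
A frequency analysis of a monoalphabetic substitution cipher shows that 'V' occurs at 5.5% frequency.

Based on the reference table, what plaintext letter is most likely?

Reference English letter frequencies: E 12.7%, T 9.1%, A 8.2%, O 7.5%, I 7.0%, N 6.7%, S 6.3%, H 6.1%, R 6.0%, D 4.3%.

Step 1: The observed frequency is 5.5%.
Step 2: Compare with English frequencies:
  E: 12.7% (difference: 7.2%)
  T: 9.1% (difference: 3.6%)
  A: 8.2% (difference: 2.7%)
  O: 7.5% (difference: 2.0%)
  I: 7.0% (difference: 1.5%)
  N: 6.7% (difference: 1.2%)
  S: 6.3% (difference: 0.8%)
  H: 6.1% (difference: 0.6%)
  R: 6.0% (difference: 0.5%) <-- closest
  D: 4.3% (difference: 1.2%)
Step 3: 'V' most likely represents 'R' (frequency 6.0%).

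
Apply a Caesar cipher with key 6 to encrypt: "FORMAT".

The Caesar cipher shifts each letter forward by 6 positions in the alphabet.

Step 1: For each letter, shift forward by 6 positions (mod 26).
  F (position 5) -> position (5+6) mod 26 = 11 -> L
  O (position 14) -> position (14+6) mod 26 = 20 -> U
  R (position 17) -> position (17+6) mod 26 = 23 -> X
  M (position 12) -> position (12+6) mod 26 = 18 -> S
  A (position 0) -> position (0+6) mod 26 = 6 -> G
  T (position 19) -> position (19+6) mod 26 = 25 -> Z
Result: LUXSGZ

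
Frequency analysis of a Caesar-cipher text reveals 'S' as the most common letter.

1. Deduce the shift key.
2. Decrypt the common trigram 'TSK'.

Step 1: In English, 'E' is the most frequent letter (12.7%).
Step 2: The most frequent ciphertext letter is 'S' (position 18).
Step 3: Shift = (18 - 4) mod 26 = 14.
Step 4: Decrypt 'TSK' by shifting back 14:
  T -> F
  S -> E
  K -> W
Step 5: 'TSK' decrypts to 'FEW'.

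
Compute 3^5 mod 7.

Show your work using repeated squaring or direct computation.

Step 1: Compute 3^5 mod 7 step by step, reducing modulo 7 at each step.
  3^1 mod 7 = 3
  3^2 mod 7 = (3 * 3) mod 7 = 2
  3^3 mod 7 = (2 * 3) mod 7 = 6
  3^4 mod 7 = (6 * 3) mod 7 = 4
  3^5 mod 7 = (4 * 3) mod 7 = 5
Step 2: Result = 5.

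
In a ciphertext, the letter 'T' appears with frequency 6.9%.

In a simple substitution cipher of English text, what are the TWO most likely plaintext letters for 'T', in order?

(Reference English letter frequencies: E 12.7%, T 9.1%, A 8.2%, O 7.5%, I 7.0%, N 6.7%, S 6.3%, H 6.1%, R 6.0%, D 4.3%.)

Step 1: Observed frequency of 'T' is 6.9%.
Step 2: Compute distances to each reference frequency and sort:
  I (7.0%): difference = 0.1% <-- BEST
  N (6.7%): difference = 0.2% <-- RUNNER-UP
  O (7.5%): difference = 0.6%
  S (6.3%): difference = 0.6%
  H (6.1%): difference = 0.8%
Step 3: Most likely is 'I' (7.0%, diff 0.1%); second most likely is 'N' (6.7%, diff 0.2%).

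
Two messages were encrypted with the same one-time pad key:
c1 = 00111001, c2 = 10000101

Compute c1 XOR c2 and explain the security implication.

Step 1: c1 XOR c2 = (m1 XOR k) XOR (m2 XOR k).
Step 2: By XOR associativity/commutativity: = m1 XOR m2 XOR k XOR k = m1 XOR m2.
Step 3: 00111001 XOR 10000101 = 10111100 = 188.
Step 4: The key cancels out! An attacker learns m1 XOR m2 = 188, revealing the relationship between plaintexts.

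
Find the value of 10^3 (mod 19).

Step 1: Compute 10^3 mod 19 step by step, reducing modulo 19 at each step.
  10^1 mod 19 = 10
  10^2 mod 19 = (10 * 10) mod 19 = 5
  10^3 mod 19 = (5 * 10) mod 19 = 12
Step 2: Result = 12.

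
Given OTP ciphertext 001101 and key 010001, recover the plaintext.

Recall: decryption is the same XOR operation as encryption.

Step 1: XOR ciphertext with key:
  Ciphertext: 001101
  Key:        010001
  XOR:        011100
Step 2: Plaintext = 011100 = 28 in decimal.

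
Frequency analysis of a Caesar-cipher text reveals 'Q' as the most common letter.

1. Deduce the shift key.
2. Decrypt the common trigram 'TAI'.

Step 1: In English, 'E' is the most frequent letter (12.7%).
Step 2: The most frequent ciphertext letter is 'Q' (position 16).
Step 3: Shift = (16 - 4) mod 26 = 12.
Step 4: Decrypt 'TAI' by shifting back 12:
  T -> H
  A -> O
  I -> W
Step 5: 'TAI' decrypts to 'HOW'.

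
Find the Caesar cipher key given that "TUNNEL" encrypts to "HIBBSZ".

Step 1: Compare first letters: T (position 19) -> H (position 7).
Step 2: Shift = (7 - 19) mod 26 = 14.
The shift value is 14.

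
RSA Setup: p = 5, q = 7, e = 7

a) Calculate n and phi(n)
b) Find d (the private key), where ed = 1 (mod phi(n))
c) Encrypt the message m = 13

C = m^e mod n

Step 1: n = 5 * 7 = 35.
Step 2: phi(n) = (5-1)(7-1) = 4 * 6 = 24.
Step 3: Find d = 7^(-1) mod 24 = 7.
  Verify: 7 * 7 = 49 = 1 (mod 24).
Step 4: C = 13^7 mod 35 = 27.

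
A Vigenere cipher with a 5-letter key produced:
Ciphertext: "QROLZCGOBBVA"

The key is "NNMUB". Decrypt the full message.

Step 1: Key 'NNMUB' has length 5. Extended key: NNMUBNNMUBNN
Step 2: Decrypt each position:
  Q(16) - N(13) = 3 = D
  R(17) - N(13) = 4 = E
  O(14) - M(12) = 2 = C
  L(11) - U(20) = 17 = R
  Z(25) - B(1) = 24 = Y
  C(2) - N(13) = 15 = P
  G(6) - N(13) = 19 = T
  O(14) - M(12) = 2 = C
  B(1) - U(20) = 7 = H
  B(1) - B(1) = 0 = A
  V(21) - N(13) = 8 = I
  A(0) - N(13) = 13 = N
Plaintext: DECRYPTCHAIN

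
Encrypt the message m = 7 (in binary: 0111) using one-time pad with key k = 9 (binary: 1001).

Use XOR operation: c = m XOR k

Step 1: Write out the XOR operation bit by bit:
  Message: 0111
  Key:     1001
  XOR:     1110
Step 2: Convert to decimal: 1110 = 14.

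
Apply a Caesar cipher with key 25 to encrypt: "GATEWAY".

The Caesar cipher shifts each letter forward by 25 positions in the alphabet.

Step 1: For each letter, shift forward by 25 positions (mod 26).
  G (position 6) -> position (6+25) mod 26 = 5 -> F
  A (position 0) -> position (0+25) mod 26 = 25 -> Z
  T (position 19) -> position (19+25) mod 26 = 18 -> S
  E (position 4) -> position (4+25) mod 26 = 3 -> D
  W (position 22) -> position (22+25) mod 26 = 21 -> V
  A (position 0) -> position (0+25) mod 26 = 25 -> Z
  Y (position 24) -> position (24+25) mod 26 = 23 -> X
Result: FZSDVZX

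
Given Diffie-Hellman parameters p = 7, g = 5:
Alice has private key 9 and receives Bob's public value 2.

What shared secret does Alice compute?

Step 1: s = B^a mod p = 2^9 mod 7.
  2^1 mod 7 = 2
  2^2 mod 7 = (2 * 2) mod 7 = 4
  2^3 mod 7 = (4 * 2) mod 7 = 1
  2^4 mod 7 = (1 * 2) mod 7 = 2
  2^5 mod 7 = (2 * 2) mod 7 = 4
  2^6 mod 7 = (4 * 2) mod 7 = 1
  2^7 mod 7 = (1 * 2) mod 7 = 2
  2^8 mod 7 = (2 * 2) mod 7 = 4
  2^9 mod 7 = (4 * 2) mod 7 = 1
Result: shared secret = 1.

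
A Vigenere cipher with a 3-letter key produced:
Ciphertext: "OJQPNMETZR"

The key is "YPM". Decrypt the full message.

Step 1: Key 'YPM' has length 3. Extended key: YPMYPMYPMY
Step 2: Decrypt each position:
  O(14) - Y(24) = 16 = Q
  J(9) - P(15) = 20 = U
  Q(16) - M(12) = 4 = E
  P(15) - Y(24) = 17 = R
  N(13) - P(15) = 24 = Y
  M(12) - M(12) = 0 = A
  E(4) - Y(24) = 6 = G
  T(19) - P(15) = 4 = E
  Z(25) - M(12) = 13 = N
  R(17) - Y(24) = 19 = T
Plaintext: QUERYAGENT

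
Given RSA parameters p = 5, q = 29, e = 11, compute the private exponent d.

Step 1: n = 5 * 29 = 145.
Step 2: phi(n) = 4 * 28 = 112.
Step 3: Find d such that 11 * d = 1 (mod 112).
Step 4: d = 11^(-1) mod 112 = 51.
Verification: 11 * 51 = 561 = 5 * 112 + 1.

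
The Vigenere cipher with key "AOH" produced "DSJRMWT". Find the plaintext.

Step 1: Extend key: AOHAOHA
Step 2: Decrypt each letter (c - k) mod 26:
  D(3) - A(0) = (3-0) mod 26 = 3 = D
  S(18) - O(14) = (18-14) mod 26 = 4 = E
  J(9) - H(7) = (9-7) mod 26 = 2 = C
  R(17) - A(0) = (17-0) mod 26 = 17 = R
  M(12) - O(14) = (12-14) mod 26 = 24 = Y
  W(22) - H(7) = (22-7) mod 26 = 15 = P
  T(19) - A(0) = (19-0) mod 26 = 19 = T
Plaintext: DECRYPT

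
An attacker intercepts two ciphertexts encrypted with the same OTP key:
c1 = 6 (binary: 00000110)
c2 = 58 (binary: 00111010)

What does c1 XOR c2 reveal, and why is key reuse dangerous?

Step 1: c1 XOR c2 = (m1 XOR k) XOR (m2 XOR k).
Step 2: By XOR associativity/commutativity: = m1 XOR m2 XOR k XOR k = m1 XOR m2.
Step 3: 00000110 XOR 00111010 = 00111100 = 60.
Step 4: The key cancels out! An attacker learns m1 XOR m2 = 60, revealing the relationship between plaintexts.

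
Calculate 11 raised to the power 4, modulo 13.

Step 1: Compute 11^4 mod 13 step by step, reducing modulo 13 at each step.
  11^1 mod 13 = 11
  11^2 mod 13 = (11 * 11) mod 13 = 4
  11^3 mod 13 = (4 * 11) mod 13 = 5
  11^4 mod 13 = (5 * 11) mod 13 = 3
Step 2: Result = 3.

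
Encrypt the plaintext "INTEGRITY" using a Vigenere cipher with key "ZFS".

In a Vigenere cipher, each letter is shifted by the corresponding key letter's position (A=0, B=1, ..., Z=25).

Step 1: Repeat key to match plaintext length:
  Plaintext: INTEGRITY
  Key:       ZFSZFSZFS
Step 2: Encrypt each letter:
  I(8) + Z(25) = (8+25) mod 26 = 7 = H
  N(13) + F(5) = (13+5) mod 26 = 18 = S
  T(19) + S(18) = (19+18) mod 26 = 11 = L
  E(4) + Z(25) = (4+25) mod 26 = 3 = D
  G(6) + F(5) = (6+5) mod 26 = 11 = L
  R(17) + S(18) = (17+18) mod 26 = 9 = J
  I(8) + Z(25) = (8+25) mod 26 = 7 = H
  T(19) + F(5) = (19+5) mod 26 = 24 = Y
  Y(24) + S(18) = (24+18) mod 26 = 16 = Q
Ciphertext: HSLDLJHYQ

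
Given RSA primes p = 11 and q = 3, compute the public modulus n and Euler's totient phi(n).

Step 1: n = p * q = 11 * 3 = 33.
Step 2: phi(n) = (p-1)(q-1) = 10 * 2 = 20.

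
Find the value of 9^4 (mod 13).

Step 1: Compute 9^4 mod 13 step by step, reducing modulo 13 at each step.
  9^1 mod 13 = 9
  9^2 mod 13 = (9 * 9) mod 13 = 3
  9^3 mod 13 = (3 * 9) mod 13 = 1
  9^4 mod 13 = (1 * 9) mod 13 = 9
Step 2: Result = 9.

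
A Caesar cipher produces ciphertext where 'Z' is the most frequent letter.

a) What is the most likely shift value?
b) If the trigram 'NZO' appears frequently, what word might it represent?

Step 1: In English, 'E' is the most frequent letter (12.7%).
Step 2: The most frequent ciphertext letter is 'Z' (position 25).
Step 3: Shift = (25 - 4) mod 26 = 21.
Step 4: Decrypt 'NZO' by shifting back 21:
  N -> S
  Z -> E
  O -> T
Step 5: 'NZO' decrypts to 'SET'.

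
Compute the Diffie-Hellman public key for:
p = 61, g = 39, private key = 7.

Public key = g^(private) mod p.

Step 1: A = g^a mod p = 39^7 mod 61.
  39^1 mod 61 = 39
  39^2 mod 61 = (39 * 39) mod 61 = 57
  39^3 mod 61 = (57 * 39) mod 61 = 27
  39^4 mod 61 = (27 * 39) mod 61 = 16
  39^5 mod 61 = (16 * 39) mod 61 = 14
  39^6 mod 61 = (14 * 39) mod 61 = 58
  39^7 mod 61 = (58 * 39) mod 61 = 5
Result: A = 5.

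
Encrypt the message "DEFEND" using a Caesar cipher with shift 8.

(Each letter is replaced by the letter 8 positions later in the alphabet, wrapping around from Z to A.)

Step 1: For each letter, shift forward by 8 positions (mod 26).
  D (position 3) -> position (3+8) mod 26 = 11 -> L
  E (position 4) -> position (4+8) mod 26 = 12 -> M
  F (position 5) -> position (5+8) mod 26 = 13 -> N
  E (position 4) -> position (4+8) mod 26 = 12 -> M
  N (position 13) -> position (13+8) mod 26 = 21 -> V
  D (position 3) -> position (3+8) mod 26 = 11 -> L
Result: LMNMVL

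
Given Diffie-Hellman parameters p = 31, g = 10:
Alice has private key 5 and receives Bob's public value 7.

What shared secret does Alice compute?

Step 1: s = B^a mod p = 7^5 mod 31.
  7^1 mod 31 = 7
  7^2 mod 31 = (7 * 7) mod 31 = 18
  7^3 mod 31 = (18 * 7) mod 31 = 2
  7^4 mod 31 = (2 * 7) mod 31 = 14
  7^5 mod 31 = (14 * 7) mod 31 = 5
Result: shared secret = 5.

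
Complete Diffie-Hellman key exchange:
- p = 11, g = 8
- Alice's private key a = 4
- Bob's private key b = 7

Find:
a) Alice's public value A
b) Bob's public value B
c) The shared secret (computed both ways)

Step 1: A = g^a mod p = 8^4 mod 11 = 4.
Step 2: B = g^b mod p = 8^7 mod 11 = 2.
Step 3: Alice computes s = B^a mod p = 2^4 mod 11 = 5.
Step 4: Bob computes s = A^b mod p = 4^7 mod 11 = 5.
Both sides agree: shared secret = 5.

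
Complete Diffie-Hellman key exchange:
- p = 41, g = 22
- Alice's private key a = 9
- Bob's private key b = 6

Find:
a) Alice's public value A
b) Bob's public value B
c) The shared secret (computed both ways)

Step 1: A = g^a mod p = 22^9 mod 41 = 35.
Step 2: B = g^b mod p = 22^6 mod 41 = 21.
Step 3: Alice computes s = B^a mod p = 21^9 mod 41 = 39.
Step 4: Bob computes s = A^b mod p = 35^6 mod 41 = 39.
Both sides agree: shared secret = 39.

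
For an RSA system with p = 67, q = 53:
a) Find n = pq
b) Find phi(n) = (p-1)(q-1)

Step 1: n = p * q = 67 * 53 = 3551.
Step 2: phi(n) = (p-1)(q-1) = 66 * 52 = 3432.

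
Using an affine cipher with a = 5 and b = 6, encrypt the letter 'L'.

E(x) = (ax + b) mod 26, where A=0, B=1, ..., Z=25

Step 1: Convert 'L' to number: x = 11.
Step 2: E(11) = (5 * 11 + 6) mod 26 = 61 mod 26 = 9.
Step 3: Convert 9 back to letter: J.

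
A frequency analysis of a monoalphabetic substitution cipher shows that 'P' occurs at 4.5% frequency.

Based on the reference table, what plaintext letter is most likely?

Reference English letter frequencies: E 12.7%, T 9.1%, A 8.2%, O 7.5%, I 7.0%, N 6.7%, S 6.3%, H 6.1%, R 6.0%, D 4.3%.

Step 1: The observed frequency is 4.5%.
Step 2: Compare with English frequencies:
  E: 12.7% (difference: 8.2%)
  T: 9.1% (difference: 4.6%)
  A: 8.2% (difference: 3.7%)
  O: 7.5% (difference: 3.0%)
  I: 7.0% (difference: 2.5%)
  N: 6.7% (difference: 2.2%)
  S: 6.3% (difference: 1.8%)
  H: 6.1% (difference: 1.6%)
  R: 6.0% (difference: 1.5%)
  D: 4.3% (difference: 0.2%) <-- closest
Step 3: 'P' most likely represents 'D' (frequency 4.3%).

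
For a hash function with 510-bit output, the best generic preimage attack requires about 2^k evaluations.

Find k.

Step 1: The hash has a 510-bit output.
Step 2: Preimage resistance means: given a digest h(x), it should be infeasible to find any input that hashes to it.
With a 510-bit output there are 2^510 possible digests, so a generic brute-force preimage search costs about 2^510 evaluations.
Step 3: Security level = 510 bits.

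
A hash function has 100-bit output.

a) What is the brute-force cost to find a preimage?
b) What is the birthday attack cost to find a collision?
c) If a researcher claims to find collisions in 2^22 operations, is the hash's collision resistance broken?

Step 1: Preimage resistance requires brute-force of 2^100 operations.
Step 2: Collision resistance (birthday bound) = 2^(100/2) = 2^50.
Step 3: The claimed attack costs 2^22 operations.
Step 4: Since 2^22 < 2^50, the claimed attack beats the generic birthday bound, so collision resistance is broken.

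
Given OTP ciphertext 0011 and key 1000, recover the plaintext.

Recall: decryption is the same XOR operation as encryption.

Step 1: XOR ciphertext with key:
  Ciphertext: 0011
  Key:        1000
  XOR:        1011
Step 2: Plaintext = 1011 = 11 in decimal.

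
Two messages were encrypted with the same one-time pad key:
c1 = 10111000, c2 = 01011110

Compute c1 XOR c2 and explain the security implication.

Step 1: c1 XOR c2 = (m1 XOR k) XOR (m2 XOR k).
Step 2: By XOR associativity/commutativity: = m1 XOR m2 XOR k XOR k = m1 XOR m2.
Step 3: 10111000 XOR 01011110 = 11100110 = 230.
Step 4: The key cancels out! An attacker learns m1 XOR m2 = 230, revealing the relationship between plaintexts.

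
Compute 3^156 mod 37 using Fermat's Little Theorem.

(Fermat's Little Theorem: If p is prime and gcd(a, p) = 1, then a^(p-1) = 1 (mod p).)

Step 1: Since 37 is prime, by Fermat's Little Theorem: 3^36 = 1 (mod 37).
Step 2: Reduce exponent: 156 mod 36 = 12.
Step 3: So 3^156 = 3^12 (mod 37).
Step 4: 3^12 mod 37 = 10.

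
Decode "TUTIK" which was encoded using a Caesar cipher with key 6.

Step 1: Reverse the shift by subtracting 6 from each letter position.
  T (position 19) -> position (19-6) mod 26 = 13 -> N
  U (position 20) -> position (20-6) mod 26 = 14 -> O
  T (position 19) -> position (19-6) mod 26 = 13 -> N
  I (position 8) -> position (8-6) mod 26 = 2 -> C
  K (position 10) -> position (10-6) mod 26 = 4 -> E
Decrypted message: NONCE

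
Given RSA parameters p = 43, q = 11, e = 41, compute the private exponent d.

Step 1: n = 43 * 11 = 473.
Step 2: phi(n) = 42 * 10 = 420.
Step 3: Find d such that 41 * d = 1 (mod 420).
Step 4: d = 41^(-1) mod 420 = 41.
Verification: 41 * 41 = 1681 = 4 * 420 + 1.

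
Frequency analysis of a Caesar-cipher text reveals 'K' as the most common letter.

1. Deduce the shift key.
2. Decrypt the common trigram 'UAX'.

Step 1: In English, 'E' is the most frequent letter (12.7%).
Step 2: The most frequent ciphertext letter is 'K' (position 10).
Step 3: Shift = (10 - 4) mod 26 = 6.
Step 4: Decrypt 'UAX' by shifting back 6:
  U -> O
  A -> U
  X -> R
Step 5: 'UAX' decrypts to 'OUR'.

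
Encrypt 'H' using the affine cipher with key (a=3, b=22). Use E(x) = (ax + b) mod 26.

Step 1: Convert 'H' to number: x = 7.
Step 2: E(7) = (3 * 7 + 22) mod 26 = 43 mod 26 = 17.
Step 3: Convert 17 back to letter: R.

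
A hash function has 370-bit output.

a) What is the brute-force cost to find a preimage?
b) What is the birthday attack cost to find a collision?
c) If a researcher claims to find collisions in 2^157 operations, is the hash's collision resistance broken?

Step 1: Preimage resistance requires brute-force of 2^370 operations.
Step 2: Collision resistance (birthday bound) = 2^(370/2) = 2^185.
Step 3: The claimed attack costs 2^157 operations.
Step 4: Since 2^157 < 2^185, the claimed attack beats the generic birthday bound, so collision resistance is broken.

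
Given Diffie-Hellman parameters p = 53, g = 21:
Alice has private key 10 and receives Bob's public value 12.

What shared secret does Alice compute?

Step 1: s = B^a mod p = 12^10 mod 53.
  12^1 mod 53 = 12
  12^2 mod 53 = (12 * 12) mod 53 = 38
  12^3 mod 53 = (38 * 12) mod 53 = 32
  12^4 mod 53 = (32 * 12) mod 53 = 13
  12^5 mod 53 = (13 * 12) mod 53 = 50
  12^6 mod 53 = (50 * 12) mod 53 = 17
  12^7 mod 53 = (17 * 12) mod 53 = 45
  12^8 mod 53 = (45 * 12) mod 53 = 10
  12^9 mod 53 = (10 * 12) mod 53 = 14
  12^10 mod 53 = (14 * 12) mod 53 = 9
Result: shared secret = 9.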